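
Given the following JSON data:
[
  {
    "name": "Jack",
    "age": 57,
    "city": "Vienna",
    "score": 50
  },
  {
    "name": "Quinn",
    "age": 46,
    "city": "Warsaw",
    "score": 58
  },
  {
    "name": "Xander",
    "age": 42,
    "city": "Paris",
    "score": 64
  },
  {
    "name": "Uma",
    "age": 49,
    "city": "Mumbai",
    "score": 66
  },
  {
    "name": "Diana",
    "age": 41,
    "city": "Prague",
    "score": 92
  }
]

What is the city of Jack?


Looking up record where name = Jack
Record index: 0
Field 'city' = Vienna

ANSWER: Vienna


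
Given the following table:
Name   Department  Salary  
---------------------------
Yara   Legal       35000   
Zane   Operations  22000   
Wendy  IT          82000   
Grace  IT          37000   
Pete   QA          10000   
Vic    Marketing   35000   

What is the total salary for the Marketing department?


Marketing department members:
  Vic: 35000
Total = 35000 = 35000

ANSWER: 35000


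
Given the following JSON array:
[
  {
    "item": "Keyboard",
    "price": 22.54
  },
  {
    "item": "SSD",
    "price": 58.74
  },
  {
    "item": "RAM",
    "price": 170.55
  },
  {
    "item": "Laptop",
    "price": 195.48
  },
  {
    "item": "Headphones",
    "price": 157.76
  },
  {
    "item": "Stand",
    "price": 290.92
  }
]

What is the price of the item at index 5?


Array index 5 -> Stand
price = 290.92

ANSWER: 290.92


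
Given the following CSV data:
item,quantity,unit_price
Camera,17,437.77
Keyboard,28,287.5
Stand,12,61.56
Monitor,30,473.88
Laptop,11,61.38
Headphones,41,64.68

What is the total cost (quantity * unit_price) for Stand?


Row: Stand
quantity = 12
unit_price = 61.56
total = 12 * 61.56 = 738.72

ANSWER: 738.72


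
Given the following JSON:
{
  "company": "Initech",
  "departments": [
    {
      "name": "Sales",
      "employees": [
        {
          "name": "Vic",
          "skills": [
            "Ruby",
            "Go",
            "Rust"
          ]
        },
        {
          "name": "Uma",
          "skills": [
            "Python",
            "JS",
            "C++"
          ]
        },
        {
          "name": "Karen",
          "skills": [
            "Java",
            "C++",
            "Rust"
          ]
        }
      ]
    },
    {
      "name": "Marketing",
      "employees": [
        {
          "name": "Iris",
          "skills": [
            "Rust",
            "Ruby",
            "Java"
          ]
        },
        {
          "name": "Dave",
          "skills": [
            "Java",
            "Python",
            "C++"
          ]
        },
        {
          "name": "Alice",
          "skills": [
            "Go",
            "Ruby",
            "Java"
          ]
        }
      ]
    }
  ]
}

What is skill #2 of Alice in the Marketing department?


Path: departments[1].employees[2].skills[1]
Value: Ruby

ANSWER: Ruby


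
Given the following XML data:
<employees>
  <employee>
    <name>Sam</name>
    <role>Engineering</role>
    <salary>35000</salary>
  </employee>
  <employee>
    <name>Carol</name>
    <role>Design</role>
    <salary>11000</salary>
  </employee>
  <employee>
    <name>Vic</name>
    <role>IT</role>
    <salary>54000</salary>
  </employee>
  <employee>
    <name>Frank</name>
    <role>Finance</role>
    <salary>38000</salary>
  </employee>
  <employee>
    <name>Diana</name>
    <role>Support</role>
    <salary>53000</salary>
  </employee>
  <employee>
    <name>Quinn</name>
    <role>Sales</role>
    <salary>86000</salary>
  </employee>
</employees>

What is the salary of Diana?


Searching for <employee> with <name>Diana</name>
Found at position 5
<salary>53000</salary>

ANSWER: 53000


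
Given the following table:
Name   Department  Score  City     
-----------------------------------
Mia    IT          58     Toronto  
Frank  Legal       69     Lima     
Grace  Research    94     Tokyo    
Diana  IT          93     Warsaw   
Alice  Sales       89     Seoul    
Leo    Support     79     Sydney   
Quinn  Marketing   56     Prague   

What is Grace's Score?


Row 3: Grace
Score = 94

ANSWER: 94


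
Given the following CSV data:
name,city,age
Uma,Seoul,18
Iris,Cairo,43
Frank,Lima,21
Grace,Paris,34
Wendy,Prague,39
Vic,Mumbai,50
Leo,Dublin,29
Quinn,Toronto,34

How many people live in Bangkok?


Scanning city column for 'Bangkok':
Total matches: 0

ANSWER: 0


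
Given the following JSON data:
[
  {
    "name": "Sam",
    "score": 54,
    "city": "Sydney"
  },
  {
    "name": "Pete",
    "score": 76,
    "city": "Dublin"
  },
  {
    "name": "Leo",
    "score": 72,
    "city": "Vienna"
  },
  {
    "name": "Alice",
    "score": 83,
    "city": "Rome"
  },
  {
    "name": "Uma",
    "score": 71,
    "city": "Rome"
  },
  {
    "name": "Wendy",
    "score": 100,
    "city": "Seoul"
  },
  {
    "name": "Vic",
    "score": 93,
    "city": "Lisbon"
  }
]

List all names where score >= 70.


Filtering records where score >= 70:
  Sam (score=54) -> no
  Pete (score=76) -> YES
  Leo (score=72) -> YES
  Alice (score=83) -> YES
  Uma (score=71) -> YES
  Wendy (score=100) -> YES
  Vic (score=93) -> YES


ANSWER: Pete, Leo, Alice, Uma, Wendy, Vic


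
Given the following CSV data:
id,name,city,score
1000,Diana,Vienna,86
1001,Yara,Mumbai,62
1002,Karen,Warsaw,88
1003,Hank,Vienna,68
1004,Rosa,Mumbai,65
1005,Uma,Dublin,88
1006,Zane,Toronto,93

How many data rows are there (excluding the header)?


Counting rows (excluding header):
Header: id,name,city,score
Data rows: 7

ANSWER: 7


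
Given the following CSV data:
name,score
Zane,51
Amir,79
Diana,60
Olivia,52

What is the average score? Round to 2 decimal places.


Scores: 51, 79, 60, 52
Sum = 242
Count = 4
Average = 242 / 4 = 60.50

ANSWER: 60.50


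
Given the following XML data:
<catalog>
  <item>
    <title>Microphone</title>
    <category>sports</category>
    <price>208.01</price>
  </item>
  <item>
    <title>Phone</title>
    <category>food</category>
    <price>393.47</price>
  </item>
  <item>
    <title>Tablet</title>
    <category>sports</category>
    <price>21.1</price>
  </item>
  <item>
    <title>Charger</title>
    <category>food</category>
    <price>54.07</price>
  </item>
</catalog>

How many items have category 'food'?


Scanning <item> elements for <category>food</category>:
  Item 2: Phone -> MATCH
  Item 4: Charger -> MATCH
Count: 2

ANSWER: 2


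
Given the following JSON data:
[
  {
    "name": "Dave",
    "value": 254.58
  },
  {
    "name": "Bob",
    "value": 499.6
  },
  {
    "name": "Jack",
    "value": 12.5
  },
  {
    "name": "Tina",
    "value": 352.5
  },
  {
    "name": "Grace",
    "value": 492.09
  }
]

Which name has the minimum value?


Comparing values:
  Dave: 254.58
  Bob: 499.6
  Jack: 12.5
  Tina: 352.5
  Grace: 492.09
Minimum: Jack (12.5)

ANSWER: Jack


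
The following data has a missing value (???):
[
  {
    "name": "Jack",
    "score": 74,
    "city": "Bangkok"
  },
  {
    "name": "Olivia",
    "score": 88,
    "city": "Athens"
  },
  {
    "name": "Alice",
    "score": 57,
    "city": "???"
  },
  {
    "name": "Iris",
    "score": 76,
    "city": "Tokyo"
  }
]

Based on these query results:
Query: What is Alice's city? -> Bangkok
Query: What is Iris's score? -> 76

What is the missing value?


The missing value is Alice's city
From query: Alice's city = Bangkok

ANSWER: Bangkok


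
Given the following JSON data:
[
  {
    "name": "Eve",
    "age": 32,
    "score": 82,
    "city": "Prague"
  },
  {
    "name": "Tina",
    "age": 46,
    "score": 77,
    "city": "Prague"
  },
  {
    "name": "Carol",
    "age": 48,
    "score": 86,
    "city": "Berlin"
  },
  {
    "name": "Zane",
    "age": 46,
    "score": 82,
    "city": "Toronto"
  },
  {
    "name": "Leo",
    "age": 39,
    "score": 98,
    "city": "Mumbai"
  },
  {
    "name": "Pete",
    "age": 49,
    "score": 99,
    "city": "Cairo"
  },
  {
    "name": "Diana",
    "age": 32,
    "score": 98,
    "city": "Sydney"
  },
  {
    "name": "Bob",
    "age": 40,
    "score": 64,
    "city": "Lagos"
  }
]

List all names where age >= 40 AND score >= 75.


Checking both conditions:
  Eve (age=32, score=82) -> no
  Tina (age=46, score=77) -> YES
  Carol (age=48, score=86) -> YES
  Zane (age=46, score=82) -> YES
  Leo (age=39, score=98) -> no
  Pete (age=49, score=99) -> YES
  Diana (age=32, score=98) -> no
  Bob (age=40, score=64) -> no


ANSWER: Tina, Carol, Zane, Pete


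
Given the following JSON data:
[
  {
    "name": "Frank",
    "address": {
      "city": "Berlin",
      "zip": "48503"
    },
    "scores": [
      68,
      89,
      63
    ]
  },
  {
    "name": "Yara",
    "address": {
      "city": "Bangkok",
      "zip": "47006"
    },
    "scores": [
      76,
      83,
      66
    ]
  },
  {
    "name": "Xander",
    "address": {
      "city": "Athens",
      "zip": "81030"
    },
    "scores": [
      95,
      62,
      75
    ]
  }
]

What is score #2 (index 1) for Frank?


Path: records[0].scores[1]
Value: 89

ANSWER: 89


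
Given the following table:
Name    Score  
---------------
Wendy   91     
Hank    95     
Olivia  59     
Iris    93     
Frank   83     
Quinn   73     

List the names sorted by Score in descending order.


Sorting by Score (descending):
  Hank: 95
  Iris: 93
  Wendy: 91
  Frank: 83
  Quinn: 73
  Olivia: 59


ANSWER: Hank, Iris, Wendy, Frank, Quinn, Olivia


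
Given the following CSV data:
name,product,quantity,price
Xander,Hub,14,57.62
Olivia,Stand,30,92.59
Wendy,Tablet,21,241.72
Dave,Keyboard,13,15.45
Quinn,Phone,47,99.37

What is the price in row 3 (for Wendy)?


Row 3: Wendy
Column 'price' = 241.72

ANSWER: 241.72


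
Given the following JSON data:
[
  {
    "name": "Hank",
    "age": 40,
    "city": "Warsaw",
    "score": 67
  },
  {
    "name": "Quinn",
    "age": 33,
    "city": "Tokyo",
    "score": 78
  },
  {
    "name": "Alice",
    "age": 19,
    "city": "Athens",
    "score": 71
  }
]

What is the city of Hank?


Looking up record where name = Hank
Record index: 0
Field 'city' = Warsaw

ANSWER: Warsaw


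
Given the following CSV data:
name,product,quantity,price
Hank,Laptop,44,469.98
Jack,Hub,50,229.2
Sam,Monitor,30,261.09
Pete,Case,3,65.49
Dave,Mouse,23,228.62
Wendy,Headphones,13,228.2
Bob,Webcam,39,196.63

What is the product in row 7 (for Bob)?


Row 7: Bob
Column 'product' = Webcam

ANSWER: Webcam


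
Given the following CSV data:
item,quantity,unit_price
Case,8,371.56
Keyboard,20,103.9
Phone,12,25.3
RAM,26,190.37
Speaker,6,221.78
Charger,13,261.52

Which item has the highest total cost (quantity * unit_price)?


Computing row totals:
  Case: 2972.48
  Keyboard: 2078.0
  Phone: 303.6
  RAM: 4949.62
  Speaker: 1330.68
  Charger: 3399.76
Maximum: RAM (4949.62)

ANSWER: RAM


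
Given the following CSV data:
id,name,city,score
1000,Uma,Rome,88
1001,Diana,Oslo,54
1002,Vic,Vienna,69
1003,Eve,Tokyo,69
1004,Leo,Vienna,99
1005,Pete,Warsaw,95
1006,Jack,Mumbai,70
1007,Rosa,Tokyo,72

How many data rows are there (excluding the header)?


Counting rows (excluding header):
Header: id,name,city,score
Data rows: 8

ANSWER: 8


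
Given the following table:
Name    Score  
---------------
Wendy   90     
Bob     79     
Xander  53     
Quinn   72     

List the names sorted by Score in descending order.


Sorting by Score (descending):
  Wendy: 90
  Bob: 79
  Quinn: 72
  Xander: 53


ANSWER: Wendy, Bob, Quinn, Xander


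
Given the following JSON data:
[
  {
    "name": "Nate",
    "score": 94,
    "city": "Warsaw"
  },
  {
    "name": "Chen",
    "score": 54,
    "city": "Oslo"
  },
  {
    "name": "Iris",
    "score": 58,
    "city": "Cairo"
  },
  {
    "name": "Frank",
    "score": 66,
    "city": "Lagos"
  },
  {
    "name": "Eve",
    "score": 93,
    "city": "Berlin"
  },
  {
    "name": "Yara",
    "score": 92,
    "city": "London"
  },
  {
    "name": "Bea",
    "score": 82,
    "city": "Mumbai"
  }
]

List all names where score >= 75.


Filtering records where score >= 75:
  Nate (score=94) -> YES
  Chen (score=54) -> no
  Iris (score=58) -> no
  Frank (score=66) -> no
  Eve (score=93) -> YES
  Yara (score=92) -> YES
  Bea (score=82) -> YES


ANSWER: Nate, Eve, Yara, Bea


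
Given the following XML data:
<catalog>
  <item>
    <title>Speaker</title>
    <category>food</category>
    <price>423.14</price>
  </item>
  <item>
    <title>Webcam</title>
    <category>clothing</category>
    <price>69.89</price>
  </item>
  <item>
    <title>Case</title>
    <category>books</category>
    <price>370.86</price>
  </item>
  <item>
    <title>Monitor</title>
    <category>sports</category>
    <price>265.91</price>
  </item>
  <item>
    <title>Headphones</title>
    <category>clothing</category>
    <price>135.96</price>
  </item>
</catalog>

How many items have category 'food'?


Scanning <item> elements for <category>food</category>:
  Item 1: Speaker -> MATCH
Count: 1

ANSWER: 1


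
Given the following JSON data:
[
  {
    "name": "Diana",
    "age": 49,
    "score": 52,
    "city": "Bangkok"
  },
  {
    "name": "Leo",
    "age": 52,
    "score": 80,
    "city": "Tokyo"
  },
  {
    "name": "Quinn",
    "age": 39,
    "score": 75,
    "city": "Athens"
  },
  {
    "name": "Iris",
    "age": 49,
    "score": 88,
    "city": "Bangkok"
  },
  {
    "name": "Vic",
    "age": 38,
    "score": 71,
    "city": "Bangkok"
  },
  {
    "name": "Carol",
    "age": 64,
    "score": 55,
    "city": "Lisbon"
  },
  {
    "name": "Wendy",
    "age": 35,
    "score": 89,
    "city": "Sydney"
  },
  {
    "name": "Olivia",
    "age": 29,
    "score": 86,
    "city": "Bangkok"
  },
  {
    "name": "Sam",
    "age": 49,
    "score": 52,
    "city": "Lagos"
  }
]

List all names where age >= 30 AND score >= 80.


Checking both conditions:
  Diana (age=49, score=52) -> no
  Leo (age=52, score=80) -> YES
  Quinn (age=39, score=75) -> no
  Iris (age=49, score=88) -> YES
  Vic (age=38, score=71) -> no
  Carol (age=64, score=55) -> no
  Wendy (age=35, score=89) -> YES
  Olivia (age=29, score=86) -> no
  Sam (age=49, score=52) -> no


ANSWER: Leo, Iris, Wendy


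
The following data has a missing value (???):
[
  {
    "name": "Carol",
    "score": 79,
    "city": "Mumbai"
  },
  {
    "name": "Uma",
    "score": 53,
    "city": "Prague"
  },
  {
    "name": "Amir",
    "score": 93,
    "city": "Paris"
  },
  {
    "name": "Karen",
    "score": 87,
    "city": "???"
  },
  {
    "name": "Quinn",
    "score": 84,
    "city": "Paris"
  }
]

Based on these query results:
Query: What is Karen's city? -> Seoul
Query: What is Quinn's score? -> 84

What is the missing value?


The missing value is Karen's city
From query: Karen's city = Seoul

ANSWER: Seoul


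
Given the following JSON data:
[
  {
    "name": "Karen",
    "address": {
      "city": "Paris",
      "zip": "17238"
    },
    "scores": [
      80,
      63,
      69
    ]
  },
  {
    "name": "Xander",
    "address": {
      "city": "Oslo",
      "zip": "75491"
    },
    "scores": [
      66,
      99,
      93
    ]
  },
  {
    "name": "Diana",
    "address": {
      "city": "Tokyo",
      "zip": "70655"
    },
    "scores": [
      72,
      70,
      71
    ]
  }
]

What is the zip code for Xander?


Path: records[1].address.zip
Value: 75491

ANSWER: 75491


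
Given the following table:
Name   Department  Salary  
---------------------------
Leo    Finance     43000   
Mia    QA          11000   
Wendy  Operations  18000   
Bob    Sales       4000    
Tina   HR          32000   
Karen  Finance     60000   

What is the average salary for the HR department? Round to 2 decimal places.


HR department members:
  Tina: 32000
Sum = 32000
Count = 1
Average = 32000 / 1 = 32000.00

ANSWER: 32000.00


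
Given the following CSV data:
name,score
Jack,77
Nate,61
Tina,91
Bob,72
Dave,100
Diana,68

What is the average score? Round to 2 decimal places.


Scores: 77, 61, 91, 72, 100, 68
Sum = 469
Count = 6
Average = 469 / 6 = 78.17

ANSWER: 78.17


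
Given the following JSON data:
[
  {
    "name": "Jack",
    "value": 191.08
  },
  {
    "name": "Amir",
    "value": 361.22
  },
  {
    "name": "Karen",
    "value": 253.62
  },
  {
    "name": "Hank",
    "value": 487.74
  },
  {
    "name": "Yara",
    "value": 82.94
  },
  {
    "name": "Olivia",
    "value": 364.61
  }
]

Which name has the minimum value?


Comparing values:
  Jack: 191.08
  Amir: 361.22
  Karen: 253.62
  Hank: 487.74
  Yara: 82.94
  Olivia: 364.61
Minimum: Yara (82.94)

ANSWER: Yara


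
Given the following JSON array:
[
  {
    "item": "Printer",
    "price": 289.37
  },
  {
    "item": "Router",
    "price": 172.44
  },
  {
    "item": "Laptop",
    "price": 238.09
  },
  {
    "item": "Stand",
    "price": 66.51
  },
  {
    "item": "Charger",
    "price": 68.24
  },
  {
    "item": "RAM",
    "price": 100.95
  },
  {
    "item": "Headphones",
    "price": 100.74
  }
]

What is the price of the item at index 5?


Array index 5 -> RAM
price = 100.95

ANSWER: 100.95


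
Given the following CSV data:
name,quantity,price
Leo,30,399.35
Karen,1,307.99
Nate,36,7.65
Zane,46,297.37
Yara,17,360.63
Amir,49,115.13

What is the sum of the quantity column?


Values in 'quantity' column:
  Row 1: 30
  Row 2: 1
  Row 3: 36
  Row 4: 46
  Row 5: 17
  Row 6: 49
Sum = 30 + 1 + 36 + 46 + 17 + 49 = 179

ANSWER: 179


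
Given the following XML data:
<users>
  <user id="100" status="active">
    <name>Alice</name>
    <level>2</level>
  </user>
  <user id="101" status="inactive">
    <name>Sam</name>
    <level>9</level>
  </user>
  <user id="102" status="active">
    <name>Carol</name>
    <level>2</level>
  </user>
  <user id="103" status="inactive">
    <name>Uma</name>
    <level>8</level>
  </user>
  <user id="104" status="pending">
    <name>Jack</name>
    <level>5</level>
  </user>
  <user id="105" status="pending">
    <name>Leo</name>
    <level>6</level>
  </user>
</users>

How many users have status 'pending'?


Counting users with status='pending':
  Jack (id=104) -> MATCH
  Leo (id=105) -> MATCH
Count: 2

ANSWER: 2


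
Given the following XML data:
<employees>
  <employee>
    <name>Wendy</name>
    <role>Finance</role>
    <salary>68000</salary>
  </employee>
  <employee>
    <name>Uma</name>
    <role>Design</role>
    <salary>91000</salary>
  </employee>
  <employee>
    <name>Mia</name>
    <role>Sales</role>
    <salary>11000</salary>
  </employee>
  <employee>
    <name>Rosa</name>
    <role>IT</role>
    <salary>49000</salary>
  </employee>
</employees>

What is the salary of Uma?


Searching for <employee> with <name>Uma</name>
Found at position 2
<salary>91000</salary>

ANSWER: 91000


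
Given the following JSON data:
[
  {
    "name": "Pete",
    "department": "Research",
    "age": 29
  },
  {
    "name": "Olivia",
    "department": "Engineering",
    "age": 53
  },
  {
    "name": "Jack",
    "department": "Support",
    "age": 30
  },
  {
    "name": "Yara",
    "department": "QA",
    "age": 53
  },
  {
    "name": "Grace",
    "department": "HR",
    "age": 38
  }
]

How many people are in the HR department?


Scanning records for department = HR
  Record 4: Grace
Count: 1

ANSWER: 1


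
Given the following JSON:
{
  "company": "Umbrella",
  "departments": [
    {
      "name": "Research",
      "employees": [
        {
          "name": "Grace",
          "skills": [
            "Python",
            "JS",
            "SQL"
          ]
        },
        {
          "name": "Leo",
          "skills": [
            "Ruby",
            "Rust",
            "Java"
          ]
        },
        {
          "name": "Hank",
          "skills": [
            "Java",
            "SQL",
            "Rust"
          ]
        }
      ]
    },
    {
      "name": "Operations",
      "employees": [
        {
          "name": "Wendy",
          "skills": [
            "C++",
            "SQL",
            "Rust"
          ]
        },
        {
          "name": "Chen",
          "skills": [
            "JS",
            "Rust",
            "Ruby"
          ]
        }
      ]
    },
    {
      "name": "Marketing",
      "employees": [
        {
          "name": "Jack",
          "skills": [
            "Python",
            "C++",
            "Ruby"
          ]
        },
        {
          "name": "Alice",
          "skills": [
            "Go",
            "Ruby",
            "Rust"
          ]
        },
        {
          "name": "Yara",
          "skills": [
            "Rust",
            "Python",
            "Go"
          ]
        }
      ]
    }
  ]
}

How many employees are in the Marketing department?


Path: departments[2].employees
Count: 3

ANSWER: 3


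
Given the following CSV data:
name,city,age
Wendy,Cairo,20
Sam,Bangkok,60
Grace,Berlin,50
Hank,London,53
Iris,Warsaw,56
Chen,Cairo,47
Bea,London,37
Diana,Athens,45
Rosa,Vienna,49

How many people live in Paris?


Scanning city column for 'Paris':
Total matches: 0

ANSWER: 0


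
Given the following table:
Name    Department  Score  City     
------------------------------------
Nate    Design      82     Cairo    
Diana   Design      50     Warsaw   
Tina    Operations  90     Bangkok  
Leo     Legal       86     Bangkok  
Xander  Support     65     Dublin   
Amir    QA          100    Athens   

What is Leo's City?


Row 4: Leo
City = Bangkok

ANSWER: Bangkok


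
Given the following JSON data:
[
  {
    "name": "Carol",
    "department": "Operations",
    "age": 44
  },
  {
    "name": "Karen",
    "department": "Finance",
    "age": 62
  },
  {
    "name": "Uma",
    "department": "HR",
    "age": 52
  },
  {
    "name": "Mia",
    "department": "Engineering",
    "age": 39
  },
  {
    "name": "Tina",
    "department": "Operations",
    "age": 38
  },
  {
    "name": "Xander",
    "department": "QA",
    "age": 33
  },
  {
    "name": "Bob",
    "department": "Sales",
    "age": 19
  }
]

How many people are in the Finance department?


Scanning records for department = Finance
  Record 1: Karen
Count: 1

ANSWER: 1


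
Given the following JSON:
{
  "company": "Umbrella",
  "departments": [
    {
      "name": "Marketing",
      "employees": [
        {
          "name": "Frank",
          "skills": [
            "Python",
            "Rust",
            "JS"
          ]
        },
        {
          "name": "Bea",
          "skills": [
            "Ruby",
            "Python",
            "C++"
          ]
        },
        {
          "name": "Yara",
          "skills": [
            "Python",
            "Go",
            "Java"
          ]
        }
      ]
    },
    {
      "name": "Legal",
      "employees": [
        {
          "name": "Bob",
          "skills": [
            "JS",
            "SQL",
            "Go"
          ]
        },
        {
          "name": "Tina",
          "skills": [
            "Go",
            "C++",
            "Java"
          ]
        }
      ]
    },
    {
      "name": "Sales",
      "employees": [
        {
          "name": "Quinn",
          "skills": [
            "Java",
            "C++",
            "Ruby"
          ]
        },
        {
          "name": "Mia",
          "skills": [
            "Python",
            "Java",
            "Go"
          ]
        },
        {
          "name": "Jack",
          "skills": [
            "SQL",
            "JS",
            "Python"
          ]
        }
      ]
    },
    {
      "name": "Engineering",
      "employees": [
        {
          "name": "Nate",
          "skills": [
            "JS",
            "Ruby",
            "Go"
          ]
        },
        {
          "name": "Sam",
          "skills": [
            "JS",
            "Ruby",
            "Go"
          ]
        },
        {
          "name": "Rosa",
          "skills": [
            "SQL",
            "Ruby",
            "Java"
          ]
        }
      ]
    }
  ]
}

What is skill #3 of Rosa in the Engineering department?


Path: departments[3].employees[2].skills[2]
Value: Java

ANSWER: Java


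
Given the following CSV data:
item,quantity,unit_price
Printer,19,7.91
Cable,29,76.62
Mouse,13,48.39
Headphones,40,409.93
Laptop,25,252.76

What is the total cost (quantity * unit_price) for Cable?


Row: Cable
quantity = 29
unit_price = 76.62
total = 29 * 76.62 = 2221.98

ANSWER: 2221.98


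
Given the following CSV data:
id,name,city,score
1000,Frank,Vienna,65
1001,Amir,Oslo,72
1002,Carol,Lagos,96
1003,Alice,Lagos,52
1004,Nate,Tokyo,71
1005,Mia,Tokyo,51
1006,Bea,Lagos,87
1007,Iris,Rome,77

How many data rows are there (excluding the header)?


Counting rows (excluding header):
Header: id,name,city,score
Data rows: 8

ANSWER: 8


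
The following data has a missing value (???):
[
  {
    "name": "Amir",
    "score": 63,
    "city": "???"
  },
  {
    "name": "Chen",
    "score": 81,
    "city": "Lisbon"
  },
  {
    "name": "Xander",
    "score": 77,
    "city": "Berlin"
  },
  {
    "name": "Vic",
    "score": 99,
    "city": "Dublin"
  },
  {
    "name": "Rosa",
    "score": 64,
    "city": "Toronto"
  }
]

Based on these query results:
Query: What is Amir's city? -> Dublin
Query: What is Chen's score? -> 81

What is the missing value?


The missing value is Amir's city
From query: Amir's city = Dublin

ANSWER: Dublin


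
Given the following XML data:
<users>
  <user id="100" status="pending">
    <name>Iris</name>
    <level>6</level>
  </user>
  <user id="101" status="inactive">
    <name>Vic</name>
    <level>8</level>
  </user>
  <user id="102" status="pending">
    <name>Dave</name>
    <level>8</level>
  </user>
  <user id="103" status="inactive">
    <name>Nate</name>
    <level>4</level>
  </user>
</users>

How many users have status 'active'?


Counting users with status='active':
Count: 0

ANSWER: 0


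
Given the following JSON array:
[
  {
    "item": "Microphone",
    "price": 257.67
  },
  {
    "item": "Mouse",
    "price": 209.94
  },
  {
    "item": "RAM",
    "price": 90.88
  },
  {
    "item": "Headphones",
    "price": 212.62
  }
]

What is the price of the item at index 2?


Array index 2 -> RAM
price = 90.88

ANSWER: 90.88


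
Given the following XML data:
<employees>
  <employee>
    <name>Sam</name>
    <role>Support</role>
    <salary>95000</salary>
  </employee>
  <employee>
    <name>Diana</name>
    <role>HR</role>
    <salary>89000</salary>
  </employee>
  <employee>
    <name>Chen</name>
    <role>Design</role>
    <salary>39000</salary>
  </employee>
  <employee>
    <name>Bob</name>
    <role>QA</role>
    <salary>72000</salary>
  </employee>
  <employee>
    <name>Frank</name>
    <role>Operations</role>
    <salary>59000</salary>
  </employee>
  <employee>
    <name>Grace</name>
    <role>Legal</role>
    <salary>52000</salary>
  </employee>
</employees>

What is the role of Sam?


Searching for <employee> with <name>Sam</name>
Found at position 1
<role>Support</role>

ANSWER: Support


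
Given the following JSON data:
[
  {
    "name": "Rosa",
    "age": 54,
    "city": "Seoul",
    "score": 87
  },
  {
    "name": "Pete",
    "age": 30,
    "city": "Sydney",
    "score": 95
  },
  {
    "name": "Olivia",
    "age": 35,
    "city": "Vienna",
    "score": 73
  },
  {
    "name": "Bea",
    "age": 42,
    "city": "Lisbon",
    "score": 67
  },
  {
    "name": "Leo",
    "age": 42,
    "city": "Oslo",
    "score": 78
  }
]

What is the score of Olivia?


Looking up record where name = Olivia
Record index: 2
Field 'score' = 73

ANSWER: 73


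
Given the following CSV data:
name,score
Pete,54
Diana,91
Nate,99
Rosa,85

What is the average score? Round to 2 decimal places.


Scores: 54, 91, 99, 85
Sum = 329
Count = 4
Average = 329 / 4 = 82.25

ANSWER: 82.25


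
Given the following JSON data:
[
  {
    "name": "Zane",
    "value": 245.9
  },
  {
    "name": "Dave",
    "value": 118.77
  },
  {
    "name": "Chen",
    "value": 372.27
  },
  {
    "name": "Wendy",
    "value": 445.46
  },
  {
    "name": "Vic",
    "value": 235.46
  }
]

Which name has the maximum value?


Comparing values:
  Zane: 245.9
  Dave: 118.77
  Chen: 372.27
  Wendy: 445.46
  Vic: 235.46
Maximum: Wendy (445.46)

ANSWER: Wendy


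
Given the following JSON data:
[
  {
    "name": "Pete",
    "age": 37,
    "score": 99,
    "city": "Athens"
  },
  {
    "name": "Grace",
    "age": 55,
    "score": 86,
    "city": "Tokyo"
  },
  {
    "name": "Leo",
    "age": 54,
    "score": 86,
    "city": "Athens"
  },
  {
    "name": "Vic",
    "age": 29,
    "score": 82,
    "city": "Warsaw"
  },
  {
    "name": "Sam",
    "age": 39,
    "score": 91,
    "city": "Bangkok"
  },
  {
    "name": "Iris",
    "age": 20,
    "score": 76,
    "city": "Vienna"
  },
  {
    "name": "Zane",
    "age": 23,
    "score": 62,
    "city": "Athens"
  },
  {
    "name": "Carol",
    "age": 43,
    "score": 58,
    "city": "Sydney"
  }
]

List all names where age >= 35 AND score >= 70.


Checking both conditions:
  Pete (age=37, score=99) -> YES
  Grace (age=55, score=86) -> YES
  Leo (age=54, score=86) -> YES
  Vic (age=29, score=82) -> no
  Sam (age=39, score=91) -> YES
  Iris (age=20, score=76) -> no
  Zane (age=23, score=62) -> no
  Carol (age=43, score=58) -> no


ANSWER: Pete, Grace, Leo, Sam


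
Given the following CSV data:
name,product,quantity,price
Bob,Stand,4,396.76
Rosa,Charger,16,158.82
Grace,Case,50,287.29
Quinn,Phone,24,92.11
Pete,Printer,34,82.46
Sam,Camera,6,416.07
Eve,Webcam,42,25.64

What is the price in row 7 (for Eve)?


Row 7: Eve
Column 'price' = 25.64

ANSWER: 25.64


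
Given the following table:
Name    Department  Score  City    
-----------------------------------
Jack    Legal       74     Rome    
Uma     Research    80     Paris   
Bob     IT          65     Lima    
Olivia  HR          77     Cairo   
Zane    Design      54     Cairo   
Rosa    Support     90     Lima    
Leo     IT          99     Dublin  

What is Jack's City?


Row 1: Jack
City = Rome

ANSWER: Rome


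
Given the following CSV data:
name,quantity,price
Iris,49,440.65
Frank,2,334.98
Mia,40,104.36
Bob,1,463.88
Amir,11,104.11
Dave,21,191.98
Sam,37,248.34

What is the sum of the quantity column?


Values in 'quantity' column:
  Row 1: 49
  Row 2: 2
  Row 3: 40
  Row 4: 1
  Row 5: 11
  Row 6: 21
  Row 7: 37
Sum = 49 + 2 + 40 + 1 + 11 + 21 + 37 = 161

ANSWER: 161


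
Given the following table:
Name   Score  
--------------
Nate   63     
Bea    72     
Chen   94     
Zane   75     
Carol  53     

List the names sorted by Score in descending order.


Sorting by Score (descending):
  Chen: 94
  Zane: 75
  Bea: 72
  Nate: 63
  Carol: 53


ANSWER: Chen, Zane, Bea, Nate, Carol


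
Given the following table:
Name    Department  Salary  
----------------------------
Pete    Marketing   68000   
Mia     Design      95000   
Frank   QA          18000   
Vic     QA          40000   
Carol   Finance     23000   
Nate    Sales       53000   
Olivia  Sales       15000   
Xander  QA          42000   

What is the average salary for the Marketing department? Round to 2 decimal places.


Marketing department members:
  Pete: 68000
Sum = 68000
Count = 1
Average = 68000 / 1 = 68000.00

ANSWER: 68000.00


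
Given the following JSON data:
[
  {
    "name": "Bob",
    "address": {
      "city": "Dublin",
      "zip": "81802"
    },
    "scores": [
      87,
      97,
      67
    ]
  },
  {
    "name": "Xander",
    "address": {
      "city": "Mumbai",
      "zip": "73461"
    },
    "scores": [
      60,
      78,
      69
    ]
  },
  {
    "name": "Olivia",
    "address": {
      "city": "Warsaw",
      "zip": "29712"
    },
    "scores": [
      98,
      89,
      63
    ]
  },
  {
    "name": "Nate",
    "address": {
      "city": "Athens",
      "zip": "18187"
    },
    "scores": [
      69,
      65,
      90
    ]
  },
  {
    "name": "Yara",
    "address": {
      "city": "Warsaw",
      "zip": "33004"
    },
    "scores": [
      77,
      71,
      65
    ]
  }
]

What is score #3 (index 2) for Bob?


Path: records[0].scores[2]
Value: 67

ANSWER: 67


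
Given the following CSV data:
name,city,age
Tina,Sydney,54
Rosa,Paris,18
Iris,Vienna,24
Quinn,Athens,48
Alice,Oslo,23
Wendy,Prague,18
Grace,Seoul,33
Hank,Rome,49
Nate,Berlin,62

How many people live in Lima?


Scanning city column for 'Lima':
Total matches: 0

ANSWER: 0


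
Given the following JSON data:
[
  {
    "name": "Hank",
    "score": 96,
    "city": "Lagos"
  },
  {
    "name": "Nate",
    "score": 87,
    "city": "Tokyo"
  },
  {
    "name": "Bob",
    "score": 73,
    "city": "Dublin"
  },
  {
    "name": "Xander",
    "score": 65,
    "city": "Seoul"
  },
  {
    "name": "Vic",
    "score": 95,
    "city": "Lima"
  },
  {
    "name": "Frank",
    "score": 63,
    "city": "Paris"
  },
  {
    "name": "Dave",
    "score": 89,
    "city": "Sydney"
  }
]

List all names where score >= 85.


Filtering records where score >= 85:
  Hank (score=96) -> YES
  Nate (score=87) -> YES
  Bob (score=73) -> no
  Xander (score=65) -> no
  Vic (score=95) -> YES
  Frank (score=63) -> no
  Dave (score=89) -> YES


ANSWER: Hank, Nate, Vic, Dave


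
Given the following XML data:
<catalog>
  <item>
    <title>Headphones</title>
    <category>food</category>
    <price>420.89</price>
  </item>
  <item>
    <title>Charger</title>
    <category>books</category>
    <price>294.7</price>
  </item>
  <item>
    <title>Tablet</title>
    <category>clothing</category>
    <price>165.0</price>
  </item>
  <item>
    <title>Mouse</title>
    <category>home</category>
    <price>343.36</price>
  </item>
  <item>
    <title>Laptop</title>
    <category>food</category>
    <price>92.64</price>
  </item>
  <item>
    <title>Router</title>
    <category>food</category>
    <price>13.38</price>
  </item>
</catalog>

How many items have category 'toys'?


Scanning <item> elements for <category>toys</category>:
Count: 0

ANSWER: 0


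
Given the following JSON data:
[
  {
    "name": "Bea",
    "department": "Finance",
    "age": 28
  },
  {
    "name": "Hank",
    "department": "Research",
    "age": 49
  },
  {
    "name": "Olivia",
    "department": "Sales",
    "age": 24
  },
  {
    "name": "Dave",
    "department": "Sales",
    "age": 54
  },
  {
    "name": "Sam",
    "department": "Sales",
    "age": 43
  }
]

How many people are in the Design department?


Scanning records for department = Design
  No matches found
Count: 0

ANSWER: 0


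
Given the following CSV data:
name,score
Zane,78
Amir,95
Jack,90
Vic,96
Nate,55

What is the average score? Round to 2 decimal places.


Scores: 78, 95, 90, 96, 55
Sum = 414
Count = 5
Average = 414 / 5 = 82.80

ANSWER: 82.80


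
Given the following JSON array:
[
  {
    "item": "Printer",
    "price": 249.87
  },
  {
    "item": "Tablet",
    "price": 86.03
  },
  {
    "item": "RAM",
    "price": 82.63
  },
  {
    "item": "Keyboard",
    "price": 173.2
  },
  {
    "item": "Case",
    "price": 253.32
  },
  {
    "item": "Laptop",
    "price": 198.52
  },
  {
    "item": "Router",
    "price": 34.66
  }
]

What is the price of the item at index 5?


Array index 5 -> Laptop
price = 198.52

ANSWER: 198.52


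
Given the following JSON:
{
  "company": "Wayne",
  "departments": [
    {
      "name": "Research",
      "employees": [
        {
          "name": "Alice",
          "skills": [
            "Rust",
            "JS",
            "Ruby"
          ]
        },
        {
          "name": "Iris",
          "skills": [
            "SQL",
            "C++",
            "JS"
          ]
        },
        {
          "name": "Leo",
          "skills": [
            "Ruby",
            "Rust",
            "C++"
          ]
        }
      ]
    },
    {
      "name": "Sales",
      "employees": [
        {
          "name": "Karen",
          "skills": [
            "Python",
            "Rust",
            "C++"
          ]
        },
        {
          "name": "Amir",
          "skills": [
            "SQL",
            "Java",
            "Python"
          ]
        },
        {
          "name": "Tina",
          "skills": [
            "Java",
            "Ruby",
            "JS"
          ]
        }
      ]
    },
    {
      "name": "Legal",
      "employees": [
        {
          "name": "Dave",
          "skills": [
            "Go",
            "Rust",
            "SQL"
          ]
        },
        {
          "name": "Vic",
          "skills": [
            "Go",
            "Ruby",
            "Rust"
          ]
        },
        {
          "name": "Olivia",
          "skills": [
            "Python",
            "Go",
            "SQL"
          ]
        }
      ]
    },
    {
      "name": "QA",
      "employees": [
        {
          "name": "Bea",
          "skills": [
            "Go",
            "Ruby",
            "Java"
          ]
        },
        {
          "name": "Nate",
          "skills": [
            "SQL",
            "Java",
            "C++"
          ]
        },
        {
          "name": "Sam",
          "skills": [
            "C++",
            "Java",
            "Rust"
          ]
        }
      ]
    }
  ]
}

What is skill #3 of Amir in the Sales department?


Path: departments[1].employees[1].skills[2]
Value: Python

ANSWER: Python


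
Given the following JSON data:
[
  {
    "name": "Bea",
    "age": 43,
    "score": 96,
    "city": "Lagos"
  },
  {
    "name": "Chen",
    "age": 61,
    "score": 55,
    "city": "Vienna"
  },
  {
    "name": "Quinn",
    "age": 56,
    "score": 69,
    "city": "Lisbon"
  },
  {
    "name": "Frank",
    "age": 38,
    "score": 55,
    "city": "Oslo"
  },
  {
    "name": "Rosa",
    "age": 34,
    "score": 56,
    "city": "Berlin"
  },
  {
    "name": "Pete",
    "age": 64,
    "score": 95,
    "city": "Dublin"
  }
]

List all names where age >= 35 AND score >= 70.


Checking both conditions:
  Bea (age=43, score=96) -> YES
  Chen (age=61, score=55) -> no
  Quinn (age=56, score=69) -> no
  Frank (age=38, score=55) -> no
  Rosa (age=34, score=56) -> no
  Pete (age=64, score=95) -> YES


ANSWER: Bea, Pete


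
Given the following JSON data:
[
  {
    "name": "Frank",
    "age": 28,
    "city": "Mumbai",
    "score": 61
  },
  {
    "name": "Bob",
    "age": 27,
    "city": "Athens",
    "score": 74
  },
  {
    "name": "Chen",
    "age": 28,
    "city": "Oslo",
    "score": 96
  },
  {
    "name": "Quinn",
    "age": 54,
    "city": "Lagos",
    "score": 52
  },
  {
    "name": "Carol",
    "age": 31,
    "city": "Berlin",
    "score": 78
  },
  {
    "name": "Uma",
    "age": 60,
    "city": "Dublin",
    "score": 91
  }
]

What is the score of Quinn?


Looking up record where name = Quinn
Record index: 3
Field 'score' = 52

ANSWER: 52


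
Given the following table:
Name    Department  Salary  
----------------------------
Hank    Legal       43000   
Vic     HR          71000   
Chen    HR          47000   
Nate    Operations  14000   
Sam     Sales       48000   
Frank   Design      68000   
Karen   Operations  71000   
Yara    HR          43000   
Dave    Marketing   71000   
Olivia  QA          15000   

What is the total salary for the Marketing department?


Marketing department members:
  Dave: 71000
Total = 71000 = 71000

ANSWER: 71000


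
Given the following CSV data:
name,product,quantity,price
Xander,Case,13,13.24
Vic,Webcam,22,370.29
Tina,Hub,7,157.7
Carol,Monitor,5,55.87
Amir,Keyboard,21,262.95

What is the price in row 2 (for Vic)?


Row 2: Vic
Column 'price' = 370.29

ANSWER: 370.29


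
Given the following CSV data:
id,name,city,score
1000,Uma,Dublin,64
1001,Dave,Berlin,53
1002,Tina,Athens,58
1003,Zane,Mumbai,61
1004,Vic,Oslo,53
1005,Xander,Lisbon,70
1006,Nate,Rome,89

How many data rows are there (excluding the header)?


Counting rows (excluding header):
Header: id,name,city,score
Data rows: 7

ANSWER: 7


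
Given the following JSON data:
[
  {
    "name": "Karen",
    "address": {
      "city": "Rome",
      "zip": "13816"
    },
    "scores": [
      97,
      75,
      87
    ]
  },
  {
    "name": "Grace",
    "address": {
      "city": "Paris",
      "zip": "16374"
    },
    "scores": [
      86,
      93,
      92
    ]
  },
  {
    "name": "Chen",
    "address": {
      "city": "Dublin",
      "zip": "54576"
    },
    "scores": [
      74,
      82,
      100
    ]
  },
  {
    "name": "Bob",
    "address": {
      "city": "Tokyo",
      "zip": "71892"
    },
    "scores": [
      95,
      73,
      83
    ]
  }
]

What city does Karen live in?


Path: records[0].address.city
Value: Rome

ANSWER: Rome
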